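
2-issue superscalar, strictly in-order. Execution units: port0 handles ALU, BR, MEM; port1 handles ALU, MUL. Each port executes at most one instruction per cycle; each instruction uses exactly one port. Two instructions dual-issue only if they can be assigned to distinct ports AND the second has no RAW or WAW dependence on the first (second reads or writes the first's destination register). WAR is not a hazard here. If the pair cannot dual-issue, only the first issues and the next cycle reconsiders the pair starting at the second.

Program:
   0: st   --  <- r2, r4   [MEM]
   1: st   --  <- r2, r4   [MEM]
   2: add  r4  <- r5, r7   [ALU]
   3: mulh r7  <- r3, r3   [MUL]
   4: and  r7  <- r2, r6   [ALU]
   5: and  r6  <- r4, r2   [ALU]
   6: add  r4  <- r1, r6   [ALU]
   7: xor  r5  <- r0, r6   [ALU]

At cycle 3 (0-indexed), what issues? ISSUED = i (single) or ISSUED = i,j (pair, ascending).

#0 head=0: st.MEM i0 no-port MEM/MEM
#1 head=1: st.MEM;add.ALU i1/i2 dual
#2 head=3: mulh.MUL i3 WAW r7
#3 head=4: and.ALU;and.ALU i4/i5 dual
#4 head=6: add.ALU;xor.ALU i6/i7 dual

ISSUED = 4,5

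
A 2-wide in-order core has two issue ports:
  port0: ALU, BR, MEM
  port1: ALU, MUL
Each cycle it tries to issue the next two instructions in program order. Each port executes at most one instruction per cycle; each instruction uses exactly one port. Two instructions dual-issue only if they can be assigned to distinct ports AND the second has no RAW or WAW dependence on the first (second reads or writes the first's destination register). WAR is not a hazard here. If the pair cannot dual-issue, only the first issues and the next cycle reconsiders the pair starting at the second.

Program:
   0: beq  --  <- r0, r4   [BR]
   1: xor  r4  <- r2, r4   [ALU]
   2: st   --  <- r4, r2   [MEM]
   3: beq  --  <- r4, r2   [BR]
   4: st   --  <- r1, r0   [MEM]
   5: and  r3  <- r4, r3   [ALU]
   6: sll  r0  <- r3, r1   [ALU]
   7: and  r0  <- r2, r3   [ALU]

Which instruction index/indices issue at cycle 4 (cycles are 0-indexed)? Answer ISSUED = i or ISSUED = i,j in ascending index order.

t=0 i0&i1:beq.BR;xor.ALU ; 2-wide
t=1 i2:st.MEM ; no-port MEM/BR
t=2 i3:beq.BR ; no-port BR/MEM
t=3 i4&i5:st.MEM;and.ALU ; 2-wide
t=4 i6:sll.ALU ; WAW r0
t=5 i7:and.ALU ; tail

ISSUED = 6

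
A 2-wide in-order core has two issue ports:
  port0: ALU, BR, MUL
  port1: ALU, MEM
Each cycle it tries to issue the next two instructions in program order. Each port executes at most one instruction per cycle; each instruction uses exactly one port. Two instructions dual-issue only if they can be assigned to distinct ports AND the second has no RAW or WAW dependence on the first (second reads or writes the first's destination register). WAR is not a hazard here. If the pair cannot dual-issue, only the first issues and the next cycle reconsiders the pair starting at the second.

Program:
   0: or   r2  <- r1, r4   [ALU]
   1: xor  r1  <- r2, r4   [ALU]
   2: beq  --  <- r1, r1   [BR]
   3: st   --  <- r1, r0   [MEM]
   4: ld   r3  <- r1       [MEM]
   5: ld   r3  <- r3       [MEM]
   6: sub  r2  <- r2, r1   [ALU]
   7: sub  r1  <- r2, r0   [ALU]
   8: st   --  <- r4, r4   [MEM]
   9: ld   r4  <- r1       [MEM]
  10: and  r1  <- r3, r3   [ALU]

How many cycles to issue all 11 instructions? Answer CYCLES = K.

CYCLES = 7

0. or @i0  | RAW r2
1. xor @i1  | RAW r1
2. beq+st @i2&i3  | 2-wide
3. ld @i4  | no-port MEM/MEM
4. ld+sub @i5&i6  | 2-wide
5. sub+st @i7&i8  | 2-wide
6. ld+and @i9&i10  | 2-wide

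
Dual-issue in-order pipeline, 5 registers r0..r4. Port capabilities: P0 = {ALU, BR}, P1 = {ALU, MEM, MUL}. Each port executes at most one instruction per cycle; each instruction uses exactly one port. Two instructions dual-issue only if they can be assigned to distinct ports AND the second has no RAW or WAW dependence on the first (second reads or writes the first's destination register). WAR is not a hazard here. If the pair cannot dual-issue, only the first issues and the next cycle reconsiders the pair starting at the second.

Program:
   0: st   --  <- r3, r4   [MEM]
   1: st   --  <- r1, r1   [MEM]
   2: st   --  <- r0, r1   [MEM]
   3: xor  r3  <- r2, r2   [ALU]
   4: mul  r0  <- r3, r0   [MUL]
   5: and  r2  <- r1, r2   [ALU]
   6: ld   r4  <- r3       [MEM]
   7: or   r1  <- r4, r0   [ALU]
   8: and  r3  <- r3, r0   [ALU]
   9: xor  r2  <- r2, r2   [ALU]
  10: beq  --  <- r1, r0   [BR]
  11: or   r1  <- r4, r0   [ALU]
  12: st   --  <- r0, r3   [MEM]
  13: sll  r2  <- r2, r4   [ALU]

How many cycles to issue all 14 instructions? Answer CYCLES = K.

t=0 i0:st ; no-port MEM/MEM
t=1 i1:st ; no-port MEM/MEM
t=2 i2,i3:st xor ; 2-wide
t=3 i4,i5:mul and ; 2-wide
t=4 i6:ld ; RAW r4
t=5 i7,i8:or and ; 2-wide
t=6 i9,i10:xor beq ; 2-wide
t=7 i11,i12:or st ; 2-wide
t=8 i13:sll ; tail

CYCLES = 9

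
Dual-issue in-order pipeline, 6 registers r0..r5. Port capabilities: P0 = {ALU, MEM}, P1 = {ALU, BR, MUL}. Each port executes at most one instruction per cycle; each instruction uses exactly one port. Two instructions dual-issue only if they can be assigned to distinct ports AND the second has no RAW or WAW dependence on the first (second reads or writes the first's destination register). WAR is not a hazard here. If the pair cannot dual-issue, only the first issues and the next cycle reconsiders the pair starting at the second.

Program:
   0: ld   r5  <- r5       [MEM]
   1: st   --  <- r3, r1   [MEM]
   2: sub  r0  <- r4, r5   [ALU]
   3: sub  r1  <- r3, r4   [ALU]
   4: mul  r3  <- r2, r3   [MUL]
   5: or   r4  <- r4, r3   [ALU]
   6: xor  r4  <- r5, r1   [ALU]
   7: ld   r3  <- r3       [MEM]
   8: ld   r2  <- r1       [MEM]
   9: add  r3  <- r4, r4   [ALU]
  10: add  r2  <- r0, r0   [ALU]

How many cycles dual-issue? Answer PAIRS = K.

  cy0 -> i0 (ld.MEM) no-port MEM/MEM
  cy1 -> i1,i2 (st.MEM/sub.ALU) dual
  cy2 -> i3,i4 (sub.ALU/mul.MUL) dual
  cy3 -> i5 (or.ALU) WAW r4
  cy4 -> i6,i7 (xor.ALU/ld.MEM) dual
  cy5 -> i8,i9 (ld.MEM/add.ALU) dual
  cy6 -> i10 (add.ALU) tail

PAIRS = 4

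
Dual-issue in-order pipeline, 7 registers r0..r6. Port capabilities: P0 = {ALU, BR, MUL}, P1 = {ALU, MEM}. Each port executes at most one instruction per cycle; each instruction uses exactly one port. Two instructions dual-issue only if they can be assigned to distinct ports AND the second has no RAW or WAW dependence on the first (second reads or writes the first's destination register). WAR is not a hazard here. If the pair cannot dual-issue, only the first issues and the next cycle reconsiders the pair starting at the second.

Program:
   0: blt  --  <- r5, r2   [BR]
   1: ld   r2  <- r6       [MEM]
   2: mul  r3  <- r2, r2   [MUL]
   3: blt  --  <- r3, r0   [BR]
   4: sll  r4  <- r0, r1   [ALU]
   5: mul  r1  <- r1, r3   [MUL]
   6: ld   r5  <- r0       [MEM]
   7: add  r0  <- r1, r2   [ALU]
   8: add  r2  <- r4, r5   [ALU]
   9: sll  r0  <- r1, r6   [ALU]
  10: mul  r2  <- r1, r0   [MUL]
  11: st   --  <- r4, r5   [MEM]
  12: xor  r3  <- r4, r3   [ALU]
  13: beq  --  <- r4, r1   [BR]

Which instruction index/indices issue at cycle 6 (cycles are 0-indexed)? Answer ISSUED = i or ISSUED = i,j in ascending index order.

ISSUED = 10,11

c0: i0,i1 blt.BR/ld.MEM  dual
c1: i2 mul.MUL  no-port MUL/BR
c2: i3,i4 blt.BR/sll.ALU  dual
c3: i5,i6 mul.MUL/ld.MEM  dual
c4: i7,i8 add.ALU/add.ALU  dual
c5: i9 sll.ALU  RAW r0
c6: i10,i11 mul.MUL/st.MEM  dual
c7: i12,i13 xor.ALU/beq.BR  dual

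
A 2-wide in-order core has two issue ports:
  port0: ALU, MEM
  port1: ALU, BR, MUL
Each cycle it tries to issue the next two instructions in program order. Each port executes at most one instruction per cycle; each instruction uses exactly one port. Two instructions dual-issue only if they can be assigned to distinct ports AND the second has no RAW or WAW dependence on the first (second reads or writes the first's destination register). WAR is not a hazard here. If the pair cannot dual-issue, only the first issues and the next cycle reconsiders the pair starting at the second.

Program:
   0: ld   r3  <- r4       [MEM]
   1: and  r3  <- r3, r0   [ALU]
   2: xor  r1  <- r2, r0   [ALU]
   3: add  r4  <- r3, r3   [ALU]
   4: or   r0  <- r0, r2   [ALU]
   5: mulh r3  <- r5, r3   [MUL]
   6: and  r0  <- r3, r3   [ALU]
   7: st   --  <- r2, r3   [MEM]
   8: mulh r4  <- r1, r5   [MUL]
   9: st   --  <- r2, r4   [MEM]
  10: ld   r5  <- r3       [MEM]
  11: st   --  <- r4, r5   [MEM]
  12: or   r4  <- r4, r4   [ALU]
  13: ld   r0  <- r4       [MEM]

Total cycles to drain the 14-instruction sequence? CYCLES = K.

CYCLES = 10

#0 head=0: ld.MEM i0 RAW+WAW r3
#1 head=1: and.ALU+xor.ALU i1+i2 pair
#2 head=3: add.ALU+or.ALU i3+i4 pair
#3 head=5: mulh.MUL i5 RAW r3
#4 head=6: and.ALU+st.MEM i6+i7 pair
#5 head=8: mulh.MUL i8 RAW r4
#6 head=9: st.MEM i9 no-port MEM/MEM
#7 head=10: ld.MEM i10 no-port MEM/MEM
#8 head=11: st.MEM+or.ALU i11+i12 pair
#9 head=13: ld.MEM i13 tail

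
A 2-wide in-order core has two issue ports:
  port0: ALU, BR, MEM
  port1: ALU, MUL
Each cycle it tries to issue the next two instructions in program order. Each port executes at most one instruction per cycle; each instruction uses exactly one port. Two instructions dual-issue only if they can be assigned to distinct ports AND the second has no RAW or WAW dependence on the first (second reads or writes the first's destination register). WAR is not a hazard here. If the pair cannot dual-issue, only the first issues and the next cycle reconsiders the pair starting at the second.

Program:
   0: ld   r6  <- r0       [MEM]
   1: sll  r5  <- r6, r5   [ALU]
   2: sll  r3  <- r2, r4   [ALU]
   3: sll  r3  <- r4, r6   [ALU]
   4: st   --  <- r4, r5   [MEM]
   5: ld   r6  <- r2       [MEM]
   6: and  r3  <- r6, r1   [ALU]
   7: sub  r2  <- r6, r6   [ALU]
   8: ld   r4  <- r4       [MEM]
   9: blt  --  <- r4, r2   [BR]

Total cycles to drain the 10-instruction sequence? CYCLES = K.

CYCLES = 7

t=0 i0:ld ; RAW r6
t=1 i1&i2:sll sll ; pair
t=2 i3&i4:sll st ; pair
t=3 i5:ld ; RAW r6
t=4 i6&i7:and sub ; pair
t=5 i8:ld ; no-port MEM/BR
t=6 i9:blt ; tail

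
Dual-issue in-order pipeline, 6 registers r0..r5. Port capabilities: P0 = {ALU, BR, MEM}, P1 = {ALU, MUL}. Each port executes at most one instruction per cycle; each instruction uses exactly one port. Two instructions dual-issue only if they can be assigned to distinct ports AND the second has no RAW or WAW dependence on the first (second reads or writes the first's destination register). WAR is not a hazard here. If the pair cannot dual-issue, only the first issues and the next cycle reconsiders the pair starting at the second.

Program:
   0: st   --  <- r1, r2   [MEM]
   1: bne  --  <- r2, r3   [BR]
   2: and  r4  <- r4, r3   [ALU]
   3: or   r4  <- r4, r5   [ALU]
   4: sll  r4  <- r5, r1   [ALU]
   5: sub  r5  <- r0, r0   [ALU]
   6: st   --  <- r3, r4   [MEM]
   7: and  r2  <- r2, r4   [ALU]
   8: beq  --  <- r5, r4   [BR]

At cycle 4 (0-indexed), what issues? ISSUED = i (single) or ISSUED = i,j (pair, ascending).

t=0 i0:st.MEM ; no-port MEM/BR
t=1 i1+i2:bne.BR;and.ALU ; dual
t=2 i3:or.ALU ; WAW r4
t=3 i4+i5:sll.ALU;sub.ALU ; dual
t=4 i6+i7:st.MEM;and.ALU ; dual
t=5 i8:beq.BR ; tail

ISSUED = 6,7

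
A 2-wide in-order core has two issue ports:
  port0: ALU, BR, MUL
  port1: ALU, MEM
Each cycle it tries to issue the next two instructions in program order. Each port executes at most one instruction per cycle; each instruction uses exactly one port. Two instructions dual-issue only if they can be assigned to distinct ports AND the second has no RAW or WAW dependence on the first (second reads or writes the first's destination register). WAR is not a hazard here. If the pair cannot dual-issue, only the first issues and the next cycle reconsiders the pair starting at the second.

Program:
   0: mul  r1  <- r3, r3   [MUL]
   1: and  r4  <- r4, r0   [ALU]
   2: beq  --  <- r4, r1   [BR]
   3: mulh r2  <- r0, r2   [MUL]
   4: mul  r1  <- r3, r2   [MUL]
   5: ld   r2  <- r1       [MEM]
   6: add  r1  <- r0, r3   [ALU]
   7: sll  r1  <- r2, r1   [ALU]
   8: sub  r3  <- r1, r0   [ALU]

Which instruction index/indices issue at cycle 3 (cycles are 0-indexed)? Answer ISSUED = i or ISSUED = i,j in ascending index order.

ISSUED = 4

0. mul.MUL+and.ALU @i0+i1  | dual
1. beq.BR @i2  | no-port BR/MUL
2. mulh.MUL @i3  | no-port MUL/MUL
3. mul.MUL @i4  | RAW r1
4. ld.MEM+add.ALU @i5+i6  | dual
5. sll.ALU @i7  | RAW r1
6. sub.ALU @i8  | tail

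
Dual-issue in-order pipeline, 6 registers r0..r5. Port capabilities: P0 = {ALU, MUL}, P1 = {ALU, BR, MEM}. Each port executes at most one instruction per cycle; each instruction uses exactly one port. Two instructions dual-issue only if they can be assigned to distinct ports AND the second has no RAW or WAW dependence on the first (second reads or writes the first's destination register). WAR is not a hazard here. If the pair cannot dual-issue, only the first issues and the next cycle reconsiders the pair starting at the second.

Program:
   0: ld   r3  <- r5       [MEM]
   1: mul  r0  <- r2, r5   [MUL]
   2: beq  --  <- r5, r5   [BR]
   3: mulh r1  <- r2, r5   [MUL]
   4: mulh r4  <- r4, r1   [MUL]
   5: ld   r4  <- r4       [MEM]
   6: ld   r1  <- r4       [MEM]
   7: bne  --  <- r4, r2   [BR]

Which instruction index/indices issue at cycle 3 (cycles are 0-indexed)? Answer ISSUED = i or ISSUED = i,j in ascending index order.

ISSUED = 5

  cy0 -> i0+i1 (ld;mul) 2-wide
  cy1 -> i2+i3 (beq;mulh) 2-wide
  cy2 -> i4 (mulh) RAW+WAW r4
  cy3 -> i5 (ld) no-port MEM/MEM
  cy4 -> i6 (ld) no-port MEM/BR
  cy5 -> i7 (bne) tail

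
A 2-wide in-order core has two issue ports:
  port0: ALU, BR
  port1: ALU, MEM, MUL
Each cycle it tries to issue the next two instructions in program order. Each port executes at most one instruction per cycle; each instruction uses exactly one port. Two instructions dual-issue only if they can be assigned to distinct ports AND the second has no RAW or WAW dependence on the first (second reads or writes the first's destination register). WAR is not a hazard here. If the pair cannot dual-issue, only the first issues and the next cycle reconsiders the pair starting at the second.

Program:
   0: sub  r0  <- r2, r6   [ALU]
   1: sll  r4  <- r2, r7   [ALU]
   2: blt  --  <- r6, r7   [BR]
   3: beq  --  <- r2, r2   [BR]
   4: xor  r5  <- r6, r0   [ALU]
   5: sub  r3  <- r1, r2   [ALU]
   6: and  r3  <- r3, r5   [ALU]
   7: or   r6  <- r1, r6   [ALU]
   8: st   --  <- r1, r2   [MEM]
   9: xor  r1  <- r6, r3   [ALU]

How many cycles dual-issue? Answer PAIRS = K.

PAIRS = 4

c0: i0,i1 sub+sll  pair
c1: i2 blt  no-port BR/BR
c2: i3,i4 beq+xor  pair
c3: i5 sub  RAW+WAW r3
c4: i6,i7 and+or  pair
c5: i8,i9 st+xor  pair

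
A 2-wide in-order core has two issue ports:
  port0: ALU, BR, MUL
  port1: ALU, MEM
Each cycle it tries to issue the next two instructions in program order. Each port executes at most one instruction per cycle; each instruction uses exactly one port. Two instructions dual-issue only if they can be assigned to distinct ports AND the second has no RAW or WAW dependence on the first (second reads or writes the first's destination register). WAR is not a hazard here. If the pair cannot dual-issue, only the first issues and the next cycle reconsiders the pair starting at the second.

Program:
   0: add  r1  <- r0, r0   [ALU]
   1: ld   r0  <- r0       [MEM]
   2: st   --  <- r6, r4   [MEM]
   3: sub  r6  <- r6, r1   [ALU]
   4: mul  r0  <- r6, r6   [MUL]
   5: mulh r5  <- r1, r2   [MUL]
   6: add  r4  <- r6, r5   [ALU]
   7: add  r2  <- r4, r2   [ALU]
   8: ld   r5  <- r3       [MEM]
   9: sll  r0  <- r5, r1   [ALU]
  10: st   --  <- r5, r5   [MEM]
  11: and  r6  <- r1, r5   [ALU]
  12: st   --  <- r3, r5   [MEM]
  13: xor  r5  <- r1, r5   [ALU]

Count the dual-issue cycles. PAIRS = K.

#0 head=0: add.ALU;ld.MEM i0&i1 dual
#1 head=2: st.MEM;sub.ALU i2&i3 dual
#2 head=4: mul.MUL i4 no-port MUL/MUL
#3 head=5: mulh.MUL i5 RAW r5
#4 head=6: add.ALU i6 RAW r4
#5 head=7: add.ALU;ld.MEM i7&i8 dual
#6 head=9: sll.ALU;st.MEM i9&i10 dual
#7 head=11: and.ALU;st.MEM i11&i12 dual
#8 head=13: xor.ALU i13 tail

PAIRS = 5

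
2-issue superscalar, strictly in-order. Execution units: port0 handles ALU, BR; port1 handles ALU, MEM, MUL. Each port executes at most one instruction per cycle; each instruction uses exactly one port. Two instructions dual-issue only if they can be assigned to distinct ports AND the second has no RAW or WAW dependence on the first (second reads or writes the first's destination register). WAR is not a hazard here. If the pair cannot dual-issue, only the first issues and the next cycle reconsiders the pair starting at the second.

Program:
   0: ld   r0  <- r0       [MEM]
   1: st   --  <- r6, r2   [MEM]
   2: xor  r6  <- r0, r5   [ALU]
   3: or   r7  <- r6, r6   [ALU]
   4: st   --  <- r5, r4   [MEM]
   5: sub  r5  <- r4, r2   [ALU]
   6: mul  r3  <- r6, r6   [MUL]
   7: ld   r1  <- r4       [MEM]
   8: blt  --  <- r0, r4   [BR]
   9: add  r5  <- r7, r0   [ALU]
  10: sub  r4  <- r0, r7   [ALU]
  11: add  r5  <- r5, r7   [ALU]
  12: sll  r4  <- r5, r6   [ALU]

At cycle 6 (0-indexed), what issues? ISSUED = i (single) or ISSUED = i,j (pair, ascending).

ISSUED = 11

c0: i0 ld.MEM  no-port MEM/MEM
c1: i1+i2 st.MEM+xor.ALU  2-wide
c2: i3+i4 or.ALU+st.MEM  2-wide
c3: i5+i6 sub.ALU+mul.MUL  2-wide
c4: i7+i8 ld.MEM+blt.BR  2-wide
c5: i9+i10 add.ALU+sub.ALU  2-wide
c6: i11 add.ALU  RAW r5
c7: i12 sll.ALU  tail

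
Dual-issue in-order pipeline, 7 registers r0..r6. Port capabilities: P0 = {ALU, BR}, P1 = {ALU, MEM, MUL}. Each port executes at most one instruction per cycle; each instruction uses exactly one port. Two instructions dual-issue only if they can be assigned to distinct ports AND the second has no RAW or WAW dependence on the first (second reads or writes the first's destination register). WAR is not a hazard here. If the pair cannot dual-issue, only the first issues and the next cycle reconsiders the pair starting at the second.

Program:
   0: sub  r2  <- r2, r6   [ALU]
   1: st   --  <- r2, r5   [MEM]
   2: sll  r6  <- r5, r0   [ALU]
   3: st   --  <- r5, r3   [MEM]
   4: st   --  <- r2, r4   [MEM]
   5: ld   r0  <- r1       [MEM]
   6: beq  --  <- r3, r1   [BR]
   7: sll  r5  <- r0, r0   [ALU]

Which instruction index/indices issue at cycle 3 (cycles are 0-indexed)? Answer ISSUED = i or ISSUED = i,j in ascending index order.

ISSUED = 4

c0: i0 sub.ALU  RAW r2
c1: i1,i2 st.MEM sll.ALU  dual
c2: i3 st.MEM  no-port MEM/MEM
c3: i4 st.MEM  no-port MEM/MEM
c4: i5,i6 ld.MEM beq.BR  dual
c5: i7 sll.ALU  tail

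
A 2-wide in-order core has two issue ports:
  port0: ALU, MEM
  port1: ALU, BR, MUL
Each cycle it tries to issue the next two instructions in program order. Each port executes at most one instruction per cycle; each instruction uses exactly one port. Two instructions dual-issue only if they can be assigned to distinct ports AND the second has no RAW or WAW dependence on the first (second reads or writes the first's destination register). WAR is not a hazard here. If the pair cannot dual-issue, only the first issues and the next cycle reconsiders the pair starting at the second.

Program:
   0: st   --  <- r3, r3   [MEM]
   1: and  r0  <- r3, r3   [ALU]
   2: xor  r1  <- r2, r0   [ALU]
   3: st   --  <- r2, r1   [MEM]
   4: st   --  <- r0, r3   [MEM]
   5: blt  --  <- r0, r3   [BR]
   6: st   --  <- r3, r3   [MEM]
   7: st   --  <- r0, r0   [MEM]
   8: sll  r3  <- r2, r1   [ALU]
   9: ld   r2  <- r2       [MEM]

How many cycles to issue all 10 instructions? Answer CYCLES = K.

0. st/and @i0,i1  | 2-wide
1. xor @i2  | RAW r1
2. st @i3  | no-port MEM/MEM
3. st/blt @i4,i5  | 2-wide
4. st @i6  | no-port MEM/MEM
5. st/sll @i7,i8  | 2-wide
6. ld @i9  | tail

CYCLES = 7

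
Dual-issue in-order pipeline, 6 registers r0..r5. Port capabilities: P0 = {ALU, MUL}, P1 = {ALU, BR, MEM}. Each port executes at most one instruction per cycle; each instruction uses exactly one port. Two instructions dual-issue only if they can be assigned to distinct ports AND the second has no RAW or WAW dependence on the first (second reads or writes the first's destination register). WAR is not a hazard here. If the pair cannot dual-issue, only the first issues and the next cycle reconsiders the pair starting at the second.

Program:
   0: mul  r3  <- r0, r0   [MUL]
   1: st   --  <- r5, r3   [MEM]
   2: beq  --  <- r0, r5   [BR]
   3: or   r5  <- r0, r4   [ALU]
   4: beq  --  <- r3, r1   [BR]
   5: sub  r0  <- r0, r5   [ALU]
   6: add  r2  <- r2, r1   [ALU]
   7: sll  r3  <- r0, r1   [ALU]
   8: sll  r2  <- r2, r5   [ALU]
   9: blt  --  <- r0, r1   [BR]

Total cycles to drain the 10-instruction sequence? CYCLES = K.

CYCLES = 6

[0] i0  mul.MUL  -- RAW r3
[1] i1  st.MEM  -- no-port MEM/BR
[2] i2+i3  beq.BR or.ALU  -- dual
[3] i4+i5  beq.BR sub.ALU  -- dual
[4] i6+i7  add.ALU sll.ALU  -- dual
[5] i8+i9  sll.ALU blt.BR  -- dual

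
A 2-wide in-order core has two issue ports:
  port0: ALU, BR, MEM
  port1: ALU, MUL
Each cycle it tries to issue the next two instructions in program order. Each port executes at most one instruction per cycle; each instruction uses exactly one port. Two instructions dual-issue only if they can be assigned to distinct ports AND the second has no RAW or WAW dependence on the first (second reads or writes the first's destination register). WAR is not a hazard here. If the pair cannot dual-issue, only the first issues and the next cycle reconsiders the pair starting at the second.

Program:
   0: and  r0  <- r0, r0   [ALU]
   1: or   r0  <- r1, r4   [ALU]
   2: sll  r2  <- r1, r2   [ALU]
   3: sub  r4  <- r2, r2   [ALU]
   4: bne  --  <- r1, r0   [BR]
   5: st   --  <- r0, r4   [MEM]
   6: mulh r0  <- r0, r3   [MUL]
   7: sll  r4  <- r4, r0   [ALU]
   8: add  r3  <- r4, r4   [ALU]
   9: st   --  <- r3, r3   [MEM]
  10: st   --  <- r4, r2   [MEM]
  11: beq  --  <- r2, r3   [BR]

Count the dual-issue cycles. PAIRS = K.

c0: i0 and  WAW r0
c1: i1/i2 or;sll  2-wide
c2: i3/i4 sub;bne  2-wide
c3: i5/i6 st;mulh  2-wide
c4: i7 sll  RAW r4
c5: i8 add  RAW r3
c6: i9 st  no-port MEM/MEM
c7: i10 st  no-port MEM/BR
c8: i11 beq  tail

PAIRS = 3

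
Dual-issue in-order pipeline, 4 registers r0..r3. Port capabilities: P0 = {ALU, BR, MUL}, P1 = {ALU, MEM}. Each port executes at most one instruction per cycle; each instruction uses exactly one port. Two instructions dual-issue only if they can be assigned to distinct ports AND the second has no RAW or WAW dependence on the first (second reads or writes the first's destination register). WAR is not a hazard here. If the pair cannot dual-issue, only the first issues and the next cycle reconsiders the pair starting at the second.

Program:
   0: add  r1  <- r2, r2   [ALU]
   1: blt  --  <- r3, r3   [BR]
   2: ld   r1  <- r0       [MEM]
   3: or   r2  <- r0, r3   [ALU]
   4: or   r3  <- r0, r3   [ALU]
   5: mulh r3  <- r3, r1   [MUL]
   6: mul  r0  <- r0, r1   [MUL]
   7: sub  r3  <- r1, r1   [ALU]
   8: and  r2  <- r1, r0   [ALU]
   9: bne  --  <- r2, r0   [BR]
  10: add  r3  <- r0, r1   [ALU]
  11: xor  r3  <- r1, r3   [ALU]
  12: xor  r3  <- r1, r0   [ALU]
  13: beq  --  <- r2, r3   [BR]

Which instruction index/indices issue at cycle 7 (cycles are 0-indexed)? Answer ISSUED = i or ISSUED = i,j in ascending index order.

ISSUED = 11

[0] i0,i1  add blt  -- pair
[1] i2,i3  ld or  -- pair
[2] i4  or  -- RAW+WAW r3
[3] i5  mulh  -- no-port MUL/MUL
[4] i6,i7  mul sub  -- pair
[5] i8  and  -- RAW r2
[6] i9,i10  bne add  -- pair
[7] i11  xor  -- WAW r3
[8] i12  xor  -- RAW r3
[9] i13  beq  -- tail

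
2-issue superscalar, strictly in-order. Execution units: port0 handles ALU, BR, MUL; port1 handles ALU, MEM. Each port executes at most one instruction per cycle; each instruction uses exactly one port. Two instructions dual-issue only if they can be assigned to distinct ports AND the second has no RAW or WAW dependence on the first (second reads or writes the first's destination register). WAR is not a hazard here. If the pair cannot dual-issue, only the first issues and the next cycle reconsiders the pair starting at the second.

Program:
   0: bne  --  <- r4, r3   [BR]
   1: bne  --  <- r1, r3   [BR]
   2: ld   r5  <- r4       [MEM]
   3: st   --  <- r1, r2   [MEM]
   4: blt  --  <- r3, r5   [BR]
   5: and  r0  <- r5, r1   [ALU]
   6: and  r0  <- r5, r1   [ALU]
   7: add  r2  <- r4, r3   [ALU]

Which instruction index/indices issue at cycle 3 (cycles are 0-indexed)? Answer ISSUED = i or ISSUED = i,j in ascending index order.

ISSUED = 5

#0 head=0: bne i0 no-port BR/BR
#1 head=1: bne;ld i1,i2 dual
#2 head=3: st;blt i3,i4 dual
#3 head=5: and i5 WAW r0
#4 head=6: and;add i6,i7 dual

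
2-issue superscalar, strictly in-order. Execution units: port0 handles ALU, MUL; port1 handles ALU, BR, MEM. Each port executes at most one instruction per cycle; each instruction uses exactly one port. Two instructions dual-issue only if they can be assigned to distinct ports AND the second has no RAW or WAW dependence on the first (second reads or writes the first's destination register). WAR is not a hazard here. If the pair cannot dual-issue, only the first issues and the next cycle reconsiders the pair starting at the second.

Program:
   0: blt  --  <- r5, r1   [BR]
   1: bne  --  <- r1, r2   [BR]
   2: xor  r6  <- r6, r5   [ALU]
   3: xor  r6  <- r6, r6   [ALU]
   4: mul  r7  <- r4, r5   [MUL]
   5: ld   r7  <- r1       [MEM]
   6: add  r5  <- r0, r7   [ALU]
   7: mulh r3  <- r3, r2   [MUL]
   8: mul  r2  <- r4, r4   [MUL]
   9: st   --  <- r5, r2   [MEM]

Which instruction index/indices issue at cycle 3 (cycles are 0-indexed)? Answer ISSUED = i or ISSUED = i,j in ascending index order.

t=0 i0:blt.BR ; no-port BR/BR
t=1 i1+i2:bne.BR+xor.ALU ; 2-wide
t=2 i3+i4:xor.ALU+mul.MUL ; 2-wide
t=3 i5:ld.MEM ; RAW r7
t=4 i6+i7:add.ALU+mulh.MUL ; 2-wide
t=5 i8:mul.MUL ; RAW r2
t=6 i9:st.MEM ; tail

ISSUED = 5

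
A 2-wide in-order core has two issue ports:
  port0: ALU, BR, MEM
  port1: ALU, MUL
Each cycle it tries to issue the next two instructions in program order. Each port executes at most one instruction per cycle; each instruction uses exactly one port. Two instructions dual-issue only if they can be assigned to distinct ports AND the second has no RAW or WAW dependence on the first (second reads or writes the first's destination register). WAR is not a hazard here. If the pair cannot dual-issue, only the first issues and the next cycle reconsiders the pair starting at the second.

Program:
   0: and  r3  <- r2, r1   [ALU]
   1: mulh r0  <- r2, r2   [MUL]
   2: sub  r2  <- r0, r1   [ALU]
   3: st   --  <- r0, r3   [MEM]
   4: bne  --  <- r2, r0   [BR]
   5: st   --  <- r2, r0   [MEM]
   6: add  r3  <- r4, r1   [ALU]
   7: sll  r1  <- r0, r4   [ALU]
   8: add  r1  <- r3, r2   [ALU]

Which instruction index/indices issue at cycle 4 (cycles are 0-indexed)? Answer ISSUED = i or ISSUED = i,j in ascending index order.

ISSUED = 7

t=0 i0&i1:and.ALU;mulh.MUL ; dual
t=1 i2&i3:sub.ALU;st.MEM ; dual
t=2 i4:bne.BR ; no-port BR/MEM
t=3 i5&i6:st.MEM;add.ALU ; dual
t=4 i7:sll.ALU ; WAW r1
t=5 i8:add.ALU ; tail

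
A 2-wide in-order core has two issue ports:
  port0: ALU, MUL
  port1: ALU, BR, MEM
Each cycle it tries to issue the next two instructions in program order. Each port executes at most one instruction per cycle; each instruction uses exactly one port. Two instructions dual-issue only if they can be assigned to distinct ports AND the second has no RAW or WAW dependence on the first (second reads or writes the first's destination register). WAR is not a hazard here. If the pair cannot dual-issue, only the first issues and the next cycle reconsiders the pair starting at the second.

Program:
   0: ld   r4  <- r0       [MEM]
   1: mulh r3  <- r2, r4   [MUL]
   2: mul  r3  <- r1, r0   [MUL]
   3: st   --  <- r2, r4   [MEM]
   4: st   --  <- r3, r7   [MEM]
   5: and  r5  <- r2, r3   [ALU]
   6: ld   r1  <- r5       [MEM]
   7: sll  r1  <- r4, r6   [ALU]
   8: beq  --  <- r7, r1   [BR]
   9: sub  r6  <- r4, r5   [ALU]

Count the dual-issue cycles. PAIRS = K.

[0] i0  ld.MEM  -- RAW r4
[1] i1  mulh.MUL  -- no-port MUL/MUL
[2] i2/i3  mul.MUL st.MEM  -- 2-wide
[3] i4/i5  st.MEM and.ALU  -- 2-wide
[4] i6  ld.MEM  -- WAW r1
[5] i7  sll.ALU  -- RAW r1
[6] i8/i9  beq.BR sub.ALU  -- 2-wide

PAIRS = 3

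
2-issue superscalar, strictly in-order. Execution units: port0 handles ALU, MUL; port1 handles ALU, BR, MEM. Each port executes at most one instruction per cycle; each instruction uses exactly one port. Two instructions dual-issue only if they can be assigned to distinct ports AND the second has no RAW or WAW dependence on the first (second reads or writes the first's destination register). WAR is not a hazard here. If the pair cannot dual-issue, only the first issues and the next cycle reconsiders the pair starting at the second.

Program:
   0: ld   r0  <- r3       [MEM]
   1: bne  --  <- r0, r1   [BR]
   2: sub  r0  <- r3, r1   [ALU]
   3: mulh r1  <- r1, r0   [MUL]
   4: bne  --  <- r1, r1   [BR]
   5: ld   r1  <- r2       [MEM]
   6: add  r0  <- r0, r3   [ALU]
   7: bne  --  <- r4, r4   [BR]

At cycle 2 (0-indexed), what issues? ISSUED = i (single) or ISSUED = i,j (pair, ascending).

ISSUED = 3

0. ld @i0  | no-port MEM/BR
1. bne+sub @i1,i2  | dual
2. mulh @i3  | RAW r1
3. bne @i4  | no-port BR/MEM
4. ld+add @i5,i6  | dual
5. bne @i7  | tail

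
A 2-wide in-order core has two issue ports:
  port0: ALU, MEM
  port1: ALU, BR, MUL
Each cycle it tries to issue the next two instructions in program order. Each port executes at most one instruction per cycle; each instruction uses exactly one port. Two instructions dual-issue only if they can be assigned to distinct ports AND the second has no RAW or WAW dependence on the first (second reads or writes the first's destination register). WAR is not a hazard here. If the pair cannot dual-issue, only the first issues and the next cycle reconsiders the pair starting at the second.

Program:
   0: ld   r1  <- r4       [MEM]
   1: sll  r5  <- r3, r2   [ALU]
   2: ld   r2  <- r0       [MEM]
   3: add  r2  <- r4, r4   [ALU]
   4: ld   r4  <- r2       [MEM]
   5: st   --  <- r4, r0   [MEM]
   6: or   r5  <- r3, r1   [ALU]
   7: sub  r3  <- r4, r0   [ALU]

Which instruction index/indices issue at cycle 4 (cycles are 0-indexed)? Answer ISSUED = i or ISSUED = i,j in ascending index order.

ISSUED = 5,6

c0: i0+i1 ld.MEM sll.ALU  pair
c1: i2 ld.MEM  WAW r2
c2: i3 add.ALU  RAW r2
c3: i4 ld.MEM  no-port MEM/MEM
c4: i5+i6 st.MEM or.ALU  pair
c5: i7 sub.ALU  tail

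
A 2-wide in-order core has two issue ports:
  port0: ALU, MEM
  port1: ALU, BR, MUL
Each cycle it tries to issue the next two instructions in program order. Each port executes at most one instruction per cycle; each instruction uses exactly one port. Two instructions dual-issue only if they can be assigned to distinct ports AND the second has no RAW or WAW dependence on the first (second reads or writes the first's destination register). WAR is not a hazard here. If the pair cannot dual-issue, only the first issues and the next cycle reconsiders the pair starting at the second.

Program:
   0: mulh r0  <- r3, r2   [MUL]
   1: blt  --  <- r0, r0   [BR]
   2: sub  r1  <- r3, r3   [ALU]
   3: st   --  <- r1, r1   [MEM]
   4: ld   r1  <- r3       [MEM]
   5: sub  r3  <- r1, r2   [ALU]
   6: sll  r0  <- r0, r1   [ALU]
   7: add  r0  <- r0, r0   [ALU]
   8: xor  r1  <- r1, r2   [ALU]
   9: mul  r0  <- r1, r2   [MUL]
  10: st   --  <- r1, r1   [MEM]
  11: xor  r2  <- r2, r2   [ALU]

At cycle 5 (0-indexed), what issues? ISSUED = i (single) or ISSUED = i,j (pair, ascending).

ISSUED = 7,8

  cy0 -> i0 (mulh.MUL) no-port MUL/BR
  cy1 -> i1/i2 (blt.BR/sub.ALU) dual
  cy2 -> i3 (st.MEM) no-port MEM/MEM
  cy3 -> i4 (ld.MEM) RAW r1
  cy4 -> i5/i6 (sub.ALU/sll.ALU) dual
  cy5 -> i7/i8 (add.ALU/xor.ALU) dual
  cy6 -> i9/i10 (mul.MUL/st.MEM) dual
  cy7 -> i11 (xor.ALU) tail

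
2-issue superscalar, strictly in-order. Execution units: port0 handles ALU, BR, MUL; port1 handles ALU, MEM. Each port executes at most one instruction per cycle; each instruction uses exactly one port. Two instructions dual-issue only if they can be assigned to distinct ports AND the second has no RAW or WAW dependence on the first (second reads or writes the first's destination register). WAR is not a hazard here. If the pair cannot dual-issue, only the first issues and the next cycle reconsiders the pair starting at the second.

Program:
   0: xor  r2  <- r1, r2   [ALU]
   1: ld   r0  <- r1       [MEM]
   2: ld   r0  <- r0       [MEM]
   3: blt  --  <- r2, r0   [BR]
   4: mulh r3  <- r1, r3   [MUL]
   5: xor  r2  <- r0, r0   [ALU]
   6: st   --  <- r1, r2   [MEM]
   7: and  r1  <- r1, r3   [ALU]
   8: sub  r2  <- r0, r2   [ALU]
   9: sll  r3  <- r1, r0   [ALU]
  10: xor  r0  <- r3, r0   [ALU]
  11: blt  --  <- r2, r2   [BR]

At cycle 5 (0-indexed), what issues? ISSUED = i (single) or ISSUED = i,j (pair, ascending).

ISSUED = 8,9

c0: i0/i1 xor/ld  dual
c1: i2 ld  RAW r0
c2: i3 blt  no-port BR/MUL
c3: i4/i5 mulh/xor  dual
c4: i6/i7 st/and  dual
c5: i8/i9 sub/sll  dual
c6: i10/i11 xor/blt  dual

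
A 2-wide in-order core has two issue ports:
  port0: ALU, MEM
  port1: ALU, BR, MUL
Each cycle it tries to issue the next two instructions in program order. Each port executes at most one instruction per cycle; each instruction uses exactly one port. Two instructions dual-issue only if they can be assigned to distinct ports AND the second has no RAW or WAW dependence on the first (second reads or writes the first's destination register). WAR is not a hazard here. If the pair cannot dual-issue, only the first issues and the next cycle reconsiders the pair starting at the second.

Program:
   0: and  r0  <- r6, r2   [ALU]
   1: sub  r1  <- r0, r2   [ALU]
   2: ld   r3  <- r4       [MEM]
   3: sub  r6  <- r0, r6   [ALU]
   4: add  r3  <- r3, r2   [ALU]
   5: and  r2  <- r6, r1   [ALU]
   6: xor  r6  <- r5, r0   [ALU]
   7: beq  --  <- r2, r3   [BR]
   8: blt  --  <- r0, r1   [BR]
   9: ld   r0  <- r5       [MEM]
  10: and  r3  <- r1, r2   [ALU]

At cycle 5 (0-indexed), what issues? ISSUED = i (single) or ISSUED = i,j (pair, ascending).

c0: i0 and.ALU  RAW r0
c1: i1,i2 sub.ALU;ld.MEM  dual
c2: i3,i4 sub.ALU;add.ALU  dual
c3: i5,i6 and.ALU;xor.ALU  dual
c4: i7 beq.BR  no-port BR/BR
c5: i8,i9 blt.BR;ld.MEM  dual
c6: i10 and.ALU  tail

ISSUED = 8,9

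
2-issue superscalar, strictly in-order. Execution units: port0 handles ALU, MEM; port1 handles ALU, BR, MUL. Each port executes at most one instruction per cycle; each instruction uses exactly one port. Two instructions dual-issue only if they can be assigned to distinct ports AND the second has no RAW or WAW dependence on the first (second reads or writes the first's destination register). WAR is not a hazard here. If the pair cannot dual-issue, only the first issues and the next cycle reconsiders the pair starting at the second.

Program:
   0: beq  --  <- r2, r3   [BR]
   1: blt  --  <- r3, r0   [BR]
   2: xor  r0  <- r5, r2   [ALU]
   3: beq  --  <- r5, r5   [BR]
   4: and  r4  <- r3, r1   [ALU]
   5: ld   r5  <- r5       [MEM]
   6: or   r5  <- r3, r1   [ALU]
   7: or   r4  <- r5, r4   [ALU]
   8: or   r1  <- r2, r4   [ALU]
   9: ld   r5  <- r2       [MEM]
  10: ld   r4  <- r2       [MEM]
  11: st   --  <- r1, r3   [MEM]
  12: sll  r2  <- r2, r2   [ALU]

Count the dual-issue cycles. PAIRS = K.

PAIRS = 4

  cy0 -> i0 (beq.BR) no-port BR/BR
  cy1 -> i1&i2 (blt.BR+xor.ALU) pair
  cy2 -> i3&i4 (beq.BR+and.ALU) pair
  cy3 -> i5 (ld.MEM) WAW r5
  cy4 -> i6 (or.ALU) RAW r5
  cy5 -> i7 (or.ALU) RAW r4
  cy6 -> i8&i9 (or.ALU+ld.MEM) pair
  cy7 -> i10 (ld.MEM) no-port MEM/MEM
  cy8 -> i11&i12 (st.MEM+sll.ALU) pair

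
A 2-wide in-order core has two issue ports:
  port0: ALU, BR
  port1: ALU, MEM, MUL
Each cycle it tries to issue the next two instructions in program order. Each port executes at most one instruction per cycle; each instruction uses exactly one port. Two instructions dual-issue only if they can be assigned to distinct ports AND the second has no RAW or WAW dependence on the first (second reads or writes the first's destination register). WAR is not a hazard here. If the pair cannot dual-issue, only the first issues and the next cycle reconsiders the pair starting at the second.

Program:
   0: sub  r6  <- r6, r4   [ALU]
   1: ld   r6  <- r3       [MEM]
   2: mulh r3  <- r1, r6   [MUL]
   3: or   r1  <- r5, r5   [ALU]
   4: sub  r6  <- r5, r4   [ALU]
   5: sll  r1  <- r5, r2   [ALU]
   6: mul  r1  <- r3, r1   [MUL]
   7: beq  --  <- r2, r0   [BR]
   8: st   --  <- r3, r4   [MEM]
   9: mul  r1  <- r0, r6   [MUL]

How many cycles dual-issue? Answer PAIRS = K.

t=0 i0:sub.ALU ; WAW r6
t=1 i1:ld.MEM ; no-port MEM/MUL
t=2 i2+i3:mulh.MUL+or.ALU ; dual
t=3 i4+i5:sub.ALU+sll.ALU ; dual
t=4 i6+i7:mul.MUL+beq.BR ; dual
t=5 i8:st.MEM ; no-port MEM/MUL
t=6 i9:mul.MUL ; tail

PAIRS = 3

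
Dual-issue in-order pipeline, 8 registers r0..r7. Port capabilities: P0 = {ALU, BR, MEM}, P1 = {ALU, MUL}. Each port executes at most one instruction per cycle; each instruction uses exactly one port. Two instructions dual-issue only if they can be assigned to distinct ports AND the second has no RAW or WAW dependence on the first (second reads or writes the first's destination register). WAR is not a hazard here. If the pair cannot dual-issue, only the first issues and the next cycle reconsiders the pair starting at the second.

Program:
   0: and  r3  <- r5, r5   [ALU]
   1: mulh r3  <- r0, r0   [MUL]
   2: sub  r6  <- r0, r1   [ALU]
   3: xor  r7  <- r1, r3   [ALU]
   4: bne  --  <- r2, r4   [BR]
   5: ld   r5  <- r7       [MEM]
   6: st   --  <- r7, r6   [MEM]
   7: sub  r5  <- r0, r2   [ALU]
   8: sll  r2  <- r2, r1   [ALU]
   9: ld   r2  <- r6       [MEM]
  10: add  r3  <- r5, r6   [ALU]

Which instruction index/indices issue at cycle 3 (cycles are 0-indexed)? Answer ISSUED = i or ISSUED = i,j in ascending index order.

ISSUED = 5

[0] i0  and.ALU  -- WAW r3
[1] i1/i2  mulh.MUL sub.ALU  -- 2-wide
[2] i3/i4  xor.ALU bne.BR  -- 2-wide
[3] i5  ld.MEM  -- no-port MEM/MEM
[4] i6/i7  st.MEM sub.ALU  -- 2-wide
[5] i8  sll.ALU  -- WAW r2
[6] i9/i10  ld.MEM add.ALU  -- 2-wide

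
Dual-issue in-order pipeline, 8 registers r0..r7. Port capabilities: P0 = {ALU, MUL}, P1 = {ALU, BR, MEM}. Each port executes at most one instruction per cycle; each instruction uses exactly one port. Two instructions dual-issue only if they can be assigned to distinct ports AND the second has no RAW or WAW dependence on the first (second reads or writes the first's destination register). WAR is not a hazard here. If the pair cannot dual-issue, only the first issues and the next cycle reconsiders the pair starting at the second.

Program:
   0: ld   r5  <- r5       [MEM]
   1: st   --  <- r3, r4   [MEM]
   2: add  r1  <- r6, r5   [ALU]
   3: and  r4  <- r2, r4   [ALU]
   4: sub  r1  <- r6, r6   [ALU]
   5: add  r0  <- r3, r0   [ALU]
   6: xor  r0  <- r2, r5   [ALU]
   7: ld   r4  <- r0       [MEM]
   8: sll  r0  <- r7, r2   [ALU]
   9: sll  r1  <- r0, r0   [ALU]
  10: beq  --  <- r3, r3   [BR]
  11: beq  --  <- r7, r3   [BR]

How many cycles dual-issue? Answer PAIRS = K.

c0: i0 ld.MEM  no-port MEM/MEM
c1: i1+i2 st.MEM;add.ALU  dual
c2: i3+i4 and.ALU;sub.ALU  dual
c3: i5 add.ALU  WAW r0
c4: i6 xor.ALU  RAW r0
c5: i7+i8 ld.MEM;sll.ALU  dual
c6: i9+i10 sll.ALU;beq.BR  dual
c7: i11 beq.BR  tail

PAIRS = 4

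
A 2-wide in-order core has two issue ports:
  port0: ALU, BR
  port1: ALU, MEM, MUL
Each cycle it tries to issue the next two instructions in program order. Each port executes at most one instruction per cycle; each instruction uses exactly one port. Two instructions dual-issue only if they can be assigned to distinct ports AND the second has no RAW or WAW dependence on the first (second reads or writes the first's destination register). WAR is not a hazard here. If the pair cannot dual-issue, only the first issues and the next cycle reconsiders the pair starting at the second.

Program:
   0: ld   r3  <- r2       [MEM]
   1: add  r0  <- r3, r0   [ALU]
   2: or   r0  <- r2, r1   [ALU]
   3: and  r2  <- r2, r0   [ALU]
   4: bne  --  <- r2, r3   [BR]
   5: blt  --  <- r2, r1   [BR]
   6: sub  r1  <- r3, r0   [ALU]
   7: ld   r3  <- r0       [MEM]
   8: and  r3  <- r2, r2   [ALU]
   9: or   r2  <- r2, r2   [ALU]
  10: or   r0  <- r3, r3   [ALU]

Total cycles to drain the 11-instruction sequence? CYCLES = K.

[0] i0  ld  -- RAW r3
[1] i1  add  -- WAW r0
[2] i2  or  -- RAW r0
[3] i3  and  -- RAW r2
[4] i4  bne  -- no-port BR/BR
[5] i5,i6  blt+sub  -- 2-wide
[6] i7  ld  -- WAW r3
[7] i8,i9  and+or  -- 2-wide
[8] i10  or  -- tail

CYCLES = 9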